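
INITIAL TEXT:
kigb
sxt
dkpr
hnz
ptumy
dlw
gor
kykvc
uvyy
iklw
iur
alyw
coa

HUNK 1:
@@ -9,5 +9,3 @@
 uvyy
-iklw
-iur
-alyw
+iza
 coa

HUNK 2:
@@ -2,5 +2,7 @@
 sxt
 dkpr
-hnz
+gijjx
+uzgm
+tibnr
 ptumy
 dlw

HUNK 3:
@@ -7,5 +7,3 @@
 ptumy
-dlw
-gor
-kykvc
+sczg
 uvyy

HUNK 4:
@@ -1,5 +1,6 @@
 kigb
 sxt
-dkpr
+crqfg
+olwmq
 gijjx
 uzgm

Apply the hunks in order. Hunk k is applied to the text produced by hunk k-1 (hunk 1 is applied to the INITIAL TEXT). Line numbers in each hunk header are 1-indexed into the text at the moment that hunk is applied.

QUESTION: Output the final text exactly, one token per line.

Hunk 1: at line 9 remove [iklw,iur,alyw] add [iza] -> 11 lines: kigb sxt dkpr hnz ptumy dlw gor kykvc uvyy iza coa
Hunk 2: at line 2 remove [hnz] add [gijjx,uzgm,tibnr] -> 13 lines: kigb sxt dkpr gijjx uzgm tibnr ptumy dlw gor kykvc uvyy iza coa
Hunk 3: at line 7 remove [dlw,gor,kykvc] add [sczg] -> 11 lines: kigb sxt dkpr gijjx uzgm tibnr ptumy sczg uvyy iza coa
Hunk 4: at line 1 remove [dkpr] add [crqfg,olwmq] -> 12 lines: kigb sxt crqfg olwmq gijjx uzgm tibnr ptumy sczg uvyy iza coa

Answer: kigb
sxt
crqfg
olwmq
gijjx
uzgm
tibnr
ptumy
sczg
uvyy
iza
coa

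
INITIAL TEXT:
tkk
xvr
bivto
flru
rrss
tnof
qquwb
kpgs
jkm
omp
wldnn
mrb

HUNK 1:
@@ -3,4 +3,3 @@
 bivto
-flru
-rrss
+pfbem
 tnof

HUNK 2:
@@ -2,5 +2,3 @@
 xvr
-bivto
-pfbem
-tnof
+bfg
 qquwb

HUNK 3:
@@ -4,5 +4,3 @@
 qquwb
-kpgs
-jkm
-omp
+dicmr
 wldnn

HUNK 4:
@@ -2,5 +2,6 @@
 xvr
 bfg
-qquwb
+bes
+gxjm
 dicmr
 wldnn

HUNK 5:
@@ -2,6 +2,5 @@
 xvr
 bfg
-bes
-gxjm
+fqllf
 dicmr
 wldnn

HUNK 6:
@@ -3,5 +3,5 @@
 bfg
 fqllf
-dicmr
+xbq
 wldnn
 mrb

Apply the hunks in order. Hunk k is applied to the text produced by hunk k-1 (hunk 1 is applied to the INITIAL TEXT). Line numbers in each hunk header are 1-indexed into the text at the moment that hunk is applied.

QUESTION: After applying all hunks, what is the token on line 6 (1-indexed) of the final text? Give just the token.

Answer: wldnn

Derivation:
Hunk 1: at line 3 remove [flru,rrss] add [pfbem] -> 11 lines: tkk xvr bivto pfbem tnof qquwb kpgs jkm omp wldnn mrb
Hunk 2: at line 2 remove [bivto,pfbem,tnof] add [bfg] -> 9 lines: tkk xvr bfg qquwb kpgs jkm omp wldnn mrb
Hunk 3: at line 4 remove [kpgs,jkm,omp] add [dicmr] -> 7 lines: tkk xvr bfg qquwb dicmr wldnn mrb
Hunk 4: at line 2 remove [qquwb] add [bes,gxjm] -> 8 lines: tkk xvr bfg bes gxjm dicmr wldnn mrb
Hunk 5: at line 2 remove [bes,gxjm] add [fqllf] -> 7 lines: tkk xvr bfg fqllf dicmr wldnn mrb
Hunk 6: at line 3 remove [dicmr] add [xbq] -> 7 lines: tkk xvr bfg fqllf xbq wldnn mrb
Final line 6: wldnn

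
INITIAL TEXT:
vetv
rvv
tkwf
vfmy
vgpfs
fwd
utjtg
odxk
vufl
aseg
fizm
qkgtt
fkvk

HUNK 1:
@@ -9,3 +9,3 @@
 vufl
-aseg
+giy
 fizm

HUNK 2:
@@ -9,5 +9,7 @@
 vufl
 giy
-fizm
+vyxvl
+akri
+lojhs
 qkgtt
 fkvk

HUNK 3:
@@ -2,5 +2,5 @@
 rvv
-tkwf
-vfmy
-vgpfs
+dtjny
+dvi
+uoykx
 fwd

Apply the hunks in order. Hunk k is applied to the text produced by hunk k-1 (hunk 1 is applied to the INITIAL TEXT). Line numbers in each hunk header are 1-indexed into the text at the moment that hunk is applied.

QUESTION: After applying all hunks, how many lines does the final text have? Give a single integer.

Answer: 15

Derivation:
Hunk 1: at line 9 remove [aseg] add [giy] -> 13 lines: vetv rvv tkwf vfmy vgpfs fwd utjtg odxk vufl giy fizm qkgtt fkvk
Hunk 2: at line 9 remove [fizm] add [vyxvl,akri,lojhs] -> 15 lines: vetv rvv tkwf vfmy vgpfs fwd utjtg odxk vufl giy vyxvl akri lojhs qkgtt fkvk
Hunk 3: at line 2 remove [tkwf,vfmy,vgpfs] add [dtjny,dvi,uoykx] -> 15 lines: vetv rvv dtjny dvi uoykx fwd utjtg odxk vufl giy vyxvl akri lojhs qkgtt fkvk
Final line count: 15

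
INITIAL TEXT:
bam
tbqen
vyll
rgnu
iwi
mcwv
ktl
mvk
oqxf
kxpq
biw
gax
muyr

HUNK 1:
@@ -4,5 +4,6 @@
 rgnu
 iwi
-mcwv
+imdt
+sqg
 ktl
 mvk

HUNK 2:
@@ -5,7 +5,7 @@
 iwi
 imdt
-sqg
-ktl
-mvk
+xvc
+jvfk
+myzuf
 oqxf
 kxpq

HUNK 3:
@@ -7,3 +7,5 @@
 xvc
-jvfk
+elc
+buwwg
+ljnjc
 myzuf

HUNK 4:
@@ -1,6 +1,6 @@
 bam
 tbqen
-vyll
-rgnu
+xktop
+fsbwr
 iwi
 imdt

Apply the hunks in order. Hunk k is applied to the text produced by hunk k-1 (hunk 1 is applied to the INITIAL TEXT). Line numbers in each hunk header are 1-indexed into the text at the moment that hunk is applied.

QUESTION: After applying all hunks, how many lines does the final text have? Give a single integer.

Hunk 1: at line 4 remove [mcwv] add [imdt,sqg] -> 14 lines: bam tbqen vyll rgnu iwi imdt sqg ktl mvk oqxf kxpq biw gax muyr
Hunk 2: at line 5 remove [sqg,ktl,mvk] add [xvc,jvfk,myzuf] -> 14 lines: bam tbqen vyll rgnu iwi imdt xvc jvfk myzuf oqxf kxpq biw gax muyr
Hunk 3: at line 7 remove [jvfk] add [elc,buwwg,ljnjc] -> 16 lines: bam tbqen vyll rgnu iwi imdt xvc elc buwwg ljnjc myzuf oqxf kxpq biw gax muyr
Hunk 4: at line 1 remove [vyll,rgnu] add [xktop,fsbwr] -> 16 lines: bam tbqen xktop fsbwr iwi imdt xvc elc buwwg ljnjc myzuf oqxf kxpq biw gax muyr
Final line count: 16

Answer: 16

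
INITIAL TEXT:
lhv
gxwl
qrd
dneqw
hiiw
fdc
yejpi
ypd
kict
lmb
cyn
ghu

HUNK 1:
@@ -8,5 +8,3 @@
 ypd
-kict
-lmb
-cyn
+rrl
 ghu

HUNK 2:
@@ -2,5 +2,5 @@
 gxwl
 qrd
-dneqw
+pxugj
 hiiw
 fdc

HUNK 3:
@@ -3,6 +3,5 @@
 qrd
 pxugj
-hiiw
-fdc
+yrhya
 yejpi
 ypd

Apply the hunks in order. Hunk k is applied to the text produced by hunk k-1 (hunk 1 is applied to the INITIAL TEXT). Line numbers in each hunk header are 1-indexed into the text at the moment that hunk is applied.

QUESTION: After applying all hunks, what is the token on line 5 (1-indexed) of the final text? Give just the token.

Answer: yrhya

Derivation:
Hunk 1: at line 8 remove [kict,lmb,cyn] add [rrl] -> 10 lines: lhv gxwl qrd dneqw hiiw fdc yejpi ypd rrl ghu
Hunk 2: at line 2 remove [dneqw] add [pxugj] -> 10 lines: lhv gxwl qrd pxugj hiiw fdc yejpi ypd rrl ghu
Hunk 3: at line 3 remove [hiiw,fdc] add [yrhya] -> 9 lines: lhv gxwl qrd pxugj yrhya yejpi ypd rrl ghu
Final line 5: yrhya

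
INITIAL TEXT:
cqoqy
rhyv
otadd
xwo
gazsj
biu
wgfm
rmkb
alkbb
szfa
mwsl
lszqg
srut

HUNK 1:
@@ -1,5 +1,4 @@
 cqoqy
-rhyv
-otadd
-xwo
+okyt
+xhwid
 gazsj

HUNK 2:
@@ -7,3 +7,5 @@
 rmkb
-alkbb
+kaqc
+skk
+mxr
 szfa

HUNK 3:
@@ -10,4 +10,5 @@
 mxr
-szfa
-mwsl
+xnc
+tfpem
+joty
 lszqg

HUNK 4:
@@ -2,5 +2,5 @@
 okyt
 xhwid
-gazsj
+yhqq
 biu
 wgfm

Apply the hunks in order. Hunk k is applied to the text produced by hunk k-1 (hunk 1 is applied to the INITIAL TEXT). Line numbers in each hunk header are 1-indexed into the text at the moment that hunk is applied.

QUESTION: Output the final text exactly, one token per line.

Hunk 1: at line 1 remove [rhyv,otadd,xwo] add [okyt,xhwid] -> 12 lines: cqoqy okyt xhwid gazsj biu wgfm rmkb alkbb szfa mwsl lszqg srut
Hunk 2: at line 7 remove [alkbb] add [kaqc,skk,mxr] -> 14 lines: cqoqy okyt xhwid gazsj biu wgfm rmkb kaqc skk mxr szfa mwsl lszqg srut
Hunk 3: at line 10 remove [szfa,mwsl] add [xnc,tfpem,joty] -> 15 lines: cqoqy okyt xhwid gazsj biu wgfm rmkb kaqc skk mxr xnc tfpem joty lszqg srut
Hunk 4: at line 2 remove [gazsj] add [yhqq] -> 15 lines: cqoqy okyt xhwid yhqq biu wgfm rmkb kaqc skk mxr xnc tfpem joty lszqg srut

Answer: cqoqy
okyt
xhwid
yhqq
biu
wgfm
rmkb
kaqc
skk
mxr
xnc
tfpem
joty
lszqg
srut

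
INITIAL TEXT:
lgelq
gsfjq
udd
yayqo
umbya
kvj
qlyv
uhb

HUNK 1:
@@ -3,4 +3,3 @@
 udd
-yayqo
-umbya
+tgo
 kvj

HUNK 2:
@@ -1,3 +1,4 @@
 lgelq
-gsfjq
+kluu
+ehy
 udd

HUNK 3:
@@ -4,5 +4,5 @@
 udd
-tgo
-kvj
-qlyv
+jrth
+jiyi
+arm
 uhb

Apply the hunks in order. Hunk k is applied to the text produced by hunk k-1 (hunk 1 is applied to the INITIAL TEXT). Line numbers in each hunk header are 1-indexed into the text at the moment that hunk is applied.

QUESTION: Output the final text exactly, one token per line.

Answer: lgelq
kluu
ehy
udd
jrth
jiyi
arm
uhb

Derivation:
Hunk 1: at line 3 remove [yayqo,umbya] add [tgo] -> 7 lines: lgelq gsfjq udd tgo kvj qlyv uhb
Hunk 2: at line 1 remove [gsfjq] add [kluu,ehy] -> 8 lines: lgelq kluu ehy udd tgo kvj qlyv uhb
Hunk 3: at line 4 remove [tgo,kvj,qlyv] add [jrth,jiyi,arm] -> 8 lines: lgelq kluu ehy udd jrth jiyi arm uhb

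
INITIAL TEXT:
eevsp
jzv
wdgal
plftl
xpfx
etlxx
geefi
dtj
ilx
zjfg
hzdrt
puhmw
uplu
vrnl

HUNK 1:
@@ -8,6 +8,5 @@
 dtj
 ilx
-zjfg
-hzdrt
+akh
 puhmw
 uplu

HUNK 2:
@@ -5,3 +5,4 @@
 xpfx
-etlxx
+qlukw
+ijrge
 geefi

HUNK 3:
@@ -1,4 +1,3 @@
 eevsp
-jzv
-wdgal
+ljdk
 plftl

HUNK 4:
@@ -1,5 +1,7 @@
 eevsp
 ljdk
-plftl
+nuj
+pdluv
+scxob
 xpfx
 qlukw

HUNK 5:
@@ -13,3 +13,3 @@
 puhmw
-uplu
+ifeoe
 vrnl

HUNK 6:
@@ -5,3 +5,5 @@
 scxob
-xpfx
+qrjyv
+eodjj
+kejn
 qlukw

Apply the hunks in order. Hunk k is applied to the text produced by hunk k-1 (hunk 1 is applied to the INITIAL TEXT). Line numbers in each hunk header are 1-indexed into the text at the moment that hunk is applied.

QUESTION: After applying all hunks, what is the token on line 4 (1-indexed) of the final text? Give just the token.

Hunk 1: at line 8 remove [zjfg,hzdrt] add [akh] -> 13 lines: eevsp jzv wdgal plftl xpfx etlxx geefi dtj ilx akh puhmw uplu vrnl
Hunk 2: at line 5 remove [etlxx] add [qlukw,ijrge] -> 14 lines: eevsp jzv wdgal plftl xpfx qlukw ijrge geefi dtj ilx akh puhmw uplu vrnl
Hunk 3: at line 1 remove [jzv,wdgal] add [ljdk] -> 13 lines: eevsp ljdk plftl xpfx qlukw ijrge geefi dtj ilx akh puhmw uplu vrnl
Hunk 4: at line 1 remove [plftl] add [nuj,pdluv,scxob] -> 15 lines: eevsp ljdk nuj pdluv scxob xpfx qlukw ijrge geefi dtj ilx akh puhmw uplu vrnl
Hunk 5: at line 13 remove [uplu] add [ifeoe] -> 15 lines: eevsp ljdk nuj pdluv scxob xpfx qlukw ijrge geefi dtj ilx akh puhmw ifeoe vrnl
Hunk 6: at line 5 remove [xpfx] add [qrjyv,eodjj,kejn] -> 17 lines: eevsp ljdk nuj pdluv scxob qrjyv eodjj kejn qlukw ijrge geefi dtj ilx akh puhmw ifeoe vrnl
Final line 4: pdluv

Answer: pdluv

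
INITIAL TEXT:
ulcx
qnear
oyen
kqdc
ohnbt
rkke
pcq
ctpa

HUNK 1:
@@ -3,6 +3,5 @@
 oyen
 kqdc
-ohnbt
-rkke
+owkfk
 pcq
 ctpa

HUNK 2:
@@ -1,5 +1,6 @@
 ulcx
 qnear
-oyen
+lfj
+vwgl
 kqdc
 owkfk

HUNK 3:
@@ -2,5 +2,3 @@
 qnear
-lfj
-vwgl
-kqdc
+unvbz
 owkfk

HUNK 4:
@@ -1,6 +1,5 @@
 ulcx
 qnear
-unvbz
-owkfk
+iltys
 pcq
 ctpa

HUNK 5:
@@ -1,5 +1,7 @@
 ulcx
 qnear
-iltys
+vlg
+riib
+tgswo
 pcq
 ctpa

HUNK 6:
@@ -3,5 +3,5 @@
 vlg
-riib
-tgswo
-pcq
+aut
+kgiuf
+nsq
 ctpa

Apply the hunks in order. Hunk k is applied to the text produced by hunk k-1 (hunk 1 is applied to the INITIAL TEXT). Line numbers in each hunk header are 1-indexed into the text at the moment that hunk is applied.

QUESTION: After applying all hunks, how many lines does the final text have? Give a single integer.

Answer: 7

Derivation:
Hunk 1: at line 3 remove [ohnbt,rkke] add [owkfk] -> 7 lines: ulcx qnear oyen kqdc owkfk pcq ctpa
Hunk 2: at line 1 remove [oyen] add [lfj,vwgl] -> 8 lines: ulcx qnear lfj vwgl kqdc owkfk pcq ctpa
Hunk 3: at line 2 remove [lfj,vwgl,kqdc] add [unvbz] -> 6 lines: ulcx qnear unvbz owkfk pcq ctpa
Hunk 4: at line 1 remove [unvbz,owkfk] add [iltys] -> 5 lines: ulcx qnear iltys pcq ctpa
Hunk 5: at line 1 remove [iltys] add [vlg,riib,tgswo] -> 7 lines: ulcx qnear vlg riib tgswo pcq ctpa
Hunk 6: at line 3 remove [riib,tgswo,pcq] add [aut,kgiuf,nsq] -> 7 lines: ulcx qnear vlg aut kgiuf nsq ctpa
Final line count: 7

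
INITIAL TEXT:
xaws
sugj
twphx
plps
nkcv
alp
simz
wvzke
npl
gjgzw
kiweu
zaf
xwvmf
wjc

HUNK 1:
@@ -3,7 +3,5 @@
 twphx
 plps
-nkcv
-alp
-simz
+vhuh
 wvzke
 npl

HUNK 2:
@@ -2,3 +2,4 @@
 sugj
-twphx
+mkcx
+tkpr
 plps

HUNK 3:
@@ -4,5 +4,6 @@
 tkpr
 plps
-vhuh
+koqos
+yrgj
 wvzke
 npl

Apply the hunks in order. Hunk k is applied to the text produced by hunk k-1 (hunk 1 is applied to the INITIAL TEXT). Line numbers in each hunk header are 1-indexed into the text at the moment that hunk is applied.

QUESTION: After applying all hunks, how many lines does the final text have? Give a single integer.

Answer: 14

Derivation:
Hunk 1: at line 3 remove [nkcv,alp,simz] add [vhuh] -> 12 lines: xaws sugj twphx plps vhuh wvzke npl gjgzw kiweu zaf xwvmf wjc
Hunk 2: at line 2 remove [twphx] add [mkcx,tkpr] -> 13 lines: xaws sugj mkcx tkpr plps vhuh wvzke npl gjgzw kiweu zaf xwvmf wjc
Hunk 3: at line 4 remove [vhuh] add [koqos,yrgj] -> 14 lines: xaws sugj mkcx tkpr plps koqos yrgj wvzke npl gjgzw kiweu zaf xwvmf wjc
Final line count: 14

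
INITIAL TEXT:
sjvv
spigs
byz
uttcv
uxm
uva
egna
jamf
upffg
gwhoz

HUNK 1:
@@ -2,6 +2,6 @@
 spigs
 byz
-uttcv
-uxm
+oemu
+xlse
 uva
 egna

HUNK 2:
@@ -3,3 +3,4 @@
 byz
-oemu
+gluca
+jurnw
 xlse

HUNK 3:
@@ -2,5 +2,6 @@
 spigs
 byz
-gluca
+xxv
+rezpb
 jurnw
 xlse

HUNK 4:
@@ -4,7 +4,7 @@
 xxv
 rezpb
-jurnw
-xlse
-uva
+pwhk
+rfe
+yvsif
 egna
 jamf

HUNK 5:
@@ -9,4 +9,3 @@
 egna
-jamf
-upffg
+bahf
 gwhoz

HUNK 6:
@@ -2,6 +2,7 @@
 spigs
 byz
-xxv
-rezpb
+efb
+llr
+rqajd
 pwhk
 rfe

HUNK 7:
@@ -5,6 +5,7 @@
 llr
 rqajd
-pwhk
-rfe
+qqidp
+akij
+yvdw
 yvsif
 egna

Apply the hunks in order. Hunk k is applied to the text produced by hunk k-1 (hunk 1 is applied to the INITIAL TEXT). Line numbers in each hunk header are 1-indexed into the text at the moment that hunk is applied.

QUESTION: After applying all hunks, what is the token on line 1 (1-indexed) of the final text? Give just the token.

Hunk 1: at line 2 remove [uttcv,uxm] add [oemu,xlse] -> 10 lines: sjvv spigs byz oemu xlse uva egna jamf upffg gwhoz
Hunk 2: at line 3 remove [oemu] add [gluca,jurnw] -> 11 lines: sjvv spigs byz gluca jurnw xlse uva egna jamf upffg gwhoz
Hunk 3: at line 2 remove [gluca] add [xxv,rezpb] -> 12 lines: sjvv spigs byz xxv rezpb jurnw xlse uva egna jamf upffg gwhoz
Hunk 4: at line 4 remove [jurnw,xlse,uva] add [pwhk,rfe,yvsif] -> 12 lines: sjvv spigs byz xxv rezpb pwhk rfe yvsif egna jamf upffg gwhoz
Hunk 5: at line 9 remove [jamf,upffg] add [bahf] -> 11 lines: sjvv spigs byz xxv rezpb pwhk rfe yvsif egna bahf gwhoz
Hunk 6: at line 2 remove [xxv,rezpb] add [efb,llr,rqajd] -> 12 lines: sjvv spigs byz efb llr rqajd pwhk rfe yvsif egna bahf gwhoz
Hunk 7: at line 5 remove [pwhk,rfe] add [qqidp,akij,yvdw] -> 13 lines: sjvv spigs byz efb llr rqajd qqidp akij yvdw yvsif egna bahf gwhoz
Final line 1: sjvv

Answer: sjvv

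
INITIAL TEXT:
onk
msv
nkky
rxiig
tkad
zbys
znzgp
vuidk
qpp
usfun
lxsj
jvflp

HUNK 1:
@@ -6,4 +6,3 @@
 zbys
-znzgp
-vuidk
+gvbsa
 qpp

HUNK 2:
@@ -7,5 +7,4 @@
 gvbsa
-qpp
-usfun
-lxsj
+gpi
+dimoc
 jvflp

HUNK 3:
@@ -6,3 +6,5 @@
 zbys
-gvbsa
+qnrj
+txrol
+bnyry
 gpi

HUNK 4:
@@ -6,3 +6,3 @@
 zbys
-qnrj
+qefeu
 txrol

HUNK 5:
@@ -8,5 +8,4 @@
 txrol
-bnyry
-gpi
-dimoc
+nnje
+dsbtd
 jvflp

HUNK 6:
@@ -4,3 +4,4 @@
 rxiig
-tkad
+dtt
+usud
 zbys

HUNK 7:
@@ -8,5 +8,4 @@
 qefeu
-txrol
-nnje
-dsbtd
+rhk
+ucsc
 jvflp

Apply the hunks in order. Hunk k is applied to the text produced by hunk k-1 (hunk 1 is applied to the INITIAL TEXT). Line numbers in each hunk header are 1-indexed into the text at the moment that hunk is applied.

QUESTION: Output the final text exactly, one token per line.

Answer: onk
msv
nkky
rxiig
dtt
usud
zbys
qefeu
rhk
ucsc
jvflp

Derivation:
Hunk 1: at line 6 remove [znzgp,vuidk] add [gvbsa] -> 11 lines: onk msv nkky rxiig tkad zbys gvbsa qpp usfun lxsj jvflp
Hunk 2: at line 7 remove [qpp,usfun,lxsj] add [gpi,dimoc] -> 10 lines: onk msv nkky rxiig tkad zbys gvbsa gpi dimoc jvflp
Hunk 3: at line 6 remove [gvbsa] add [qnrj,txrol,bnyry] -> 12 lines: onk msv nkky rxiig tkad zbys qnrj txrol bnyry gpi dimoc jvflp
Hunk 4: at line 6 remove [qnrj] add [qefeu] -> 12 lines: onk msv nkky rxiig tkad zbys qefeu txrol bnyry gpi dimoc jvflp
Hunk 5: at line 8 remove [bnyry,gpi,dimoc] add [nnje,dsbtd] -> 11 lines: onk msv nkky rxiig tkad zbys qefeu txrol nnje dsbtd jvflp
Hunk 6: at line 4 remove [tkad] add [dtt,usud] -> 12 lines: onk msv nkky rxiig dtt usud zbys qefeu txrol nnje dsbtd jvflp
Hunk 7: at line 8 remove [txrol,nnje,dsbtd] add [rhk,ucsc] -> 11 lines: onk msv nkky rxiig dtt usud zbys qefeu rhk ucsc jvflp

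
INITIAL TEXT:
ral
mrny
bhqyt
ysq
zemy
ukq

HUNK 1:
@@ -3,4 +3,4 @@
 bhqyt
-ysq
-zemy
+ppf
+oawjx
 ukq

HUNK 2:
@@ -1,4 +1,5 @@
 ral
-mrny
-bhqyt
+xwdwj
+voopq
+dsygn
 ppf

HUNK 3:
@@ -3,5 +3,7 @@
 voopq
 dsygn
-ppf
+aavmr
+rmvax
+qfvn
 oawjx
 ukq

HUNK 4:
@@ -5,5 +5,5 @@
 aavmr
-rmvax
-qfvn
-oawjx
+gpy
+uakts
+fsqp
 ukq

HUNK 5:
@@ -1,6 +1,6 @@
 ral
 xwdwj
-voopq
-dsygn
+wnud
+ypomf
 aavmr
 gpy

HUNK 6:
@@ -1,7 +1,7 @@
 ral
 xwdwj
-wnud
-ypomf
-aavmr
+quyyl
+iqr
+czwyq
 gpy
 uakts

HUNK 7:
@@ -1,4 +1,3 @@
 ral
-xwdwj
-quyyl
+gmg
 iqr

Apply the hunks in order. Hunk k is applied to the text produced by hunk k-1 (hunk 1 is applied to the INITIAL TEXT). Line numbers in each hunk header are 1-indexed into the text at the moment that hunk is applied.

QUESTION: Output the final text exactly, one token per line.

Hunk 1: at line 3 remove [ysq,zemy] add [ppf,oawjx] -> 6 lines: ral mrny bhqyt ppf oawjx ukq
Hunk 2: at line 1 remove [mrny,bhqyt] add [xwdwj,voopq,dsygn] -> 7 lines: ral xwdwj voopq dsygn ppf oawjx ukq
Hunk 3: at line 3 remove [ppf] add [aavmr,rmvax,qfvn] -> 9 lines: ral xwdwj voopq dsygn aavmr rmvax qfvn oawjx ukq
Hunk 4: at line 5 remove [rmvax,qfvn,oawjx] add [gpy,uakts,fsqp] -> 9 lines: ral xwdwj voopq dsygn aavmr gpy uakts fsqp ukq
Hunk 5: at line 1 remove [voopq,dsygn] add [wnud,ypomf] -> 9 lines: ral xwdwj wnud ypomf aavmr gpy uakts fsqp ukq
Hunk 6: at line 1 remove [wnud,ypomf,aavmr] add [quyyl,iqr,czwyq] -> 9 lines: ral xwdwj quyyl iqr czwyq gpy uakts fsqp ukq
Hunk 7: at line 1 remove [xwdwj,quyyl] add [gmg] -> 8 lines: ral gmg iqr czwyq gpy uakts fsqp ukq

Answer: ral
gmg
iqr
czwyq
gpy
uakts
fsqp
ukq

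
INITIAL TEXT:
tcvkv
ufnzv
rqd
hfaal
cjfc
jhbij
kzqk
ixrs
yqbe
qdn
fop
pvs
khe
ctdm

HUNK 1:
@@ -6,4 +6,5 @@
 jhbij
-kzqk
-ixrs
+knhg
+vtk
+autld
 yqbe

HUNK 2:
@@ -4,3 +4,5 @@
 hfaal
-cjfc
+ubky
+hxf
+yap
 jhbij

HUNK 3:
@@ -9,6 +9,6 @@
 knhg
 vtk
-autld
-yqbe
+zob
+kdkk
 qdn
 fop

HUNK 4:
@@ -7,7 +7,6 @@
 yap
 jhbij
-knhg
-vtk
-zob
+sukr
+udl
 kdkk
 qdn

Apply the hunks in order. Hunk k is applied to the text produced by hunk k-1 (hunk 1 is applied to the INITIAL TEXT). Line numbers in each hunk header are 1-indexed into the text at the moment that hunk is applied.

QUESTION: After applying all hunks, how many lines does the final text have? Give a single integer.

Hunk 1: at line 6 remove [kzqk,ixrs] add [knhg,vtk,autld] -> 15 lines: tcvkv ufnzv rqd hfaal cjfc jhbij knhg vtk autld yqbe qdn fop pvs khe ctdm
Hunk 2: at line 4 remove [cjfc] add [ubky,hxf,yap] -> 17 lines: tcvkv ufnzv rqd hfaal ubky hxf yap jhbij knhg vtk autld yqbe qdn fop pvs khe ctdm
Hunk 3: at line 9 remove [autld,yqbe] add [zob,kdkk] -> 17 lines: tcvkv ufnzv rqd hfaal ubky hxf yap jhbij knhg vtk zob kdkk qdn fop pvs khe ctdm
Hunk 4: at line 7 remove [knhg,vtk,zob] add [sukr,udl] -> 16 lines: tcvkv ufnzv rqd hfaal ubky hxf yap jhbij sukr udl kdkk qdn fop pvs khe ctdm
Final line count: 16

Answer: 16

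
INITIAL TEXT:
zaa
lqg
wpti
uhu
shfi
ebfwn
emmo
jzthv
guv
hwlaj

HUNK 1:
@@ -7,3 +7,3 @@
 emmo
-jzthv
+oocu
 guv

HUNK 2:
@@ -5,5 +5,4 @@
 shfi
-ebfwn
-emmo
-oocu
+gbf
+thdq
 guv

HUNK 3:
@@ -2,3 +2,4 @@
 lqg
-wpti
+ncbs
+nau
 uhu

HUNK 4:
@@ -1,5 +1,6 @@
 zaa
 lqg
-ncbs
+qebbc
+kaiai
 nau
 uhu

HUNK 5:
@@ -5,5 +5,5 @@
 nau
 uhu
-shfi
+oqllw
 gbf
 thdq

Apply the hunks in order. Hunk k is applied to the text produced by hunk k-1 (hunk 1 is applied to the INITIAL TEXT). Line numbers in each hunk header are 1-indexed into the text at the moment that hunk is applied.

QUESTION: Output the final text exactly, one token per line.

Answer: zaa
lqg
qebbc
kaiai
nau
uhu
oqllw
gbf
thdq
guv
hwlaj

Derivation:
Hunk 1: at line 7 remove [jzthv] add [oocu] -> 10 lines: zaa lqg wpti uhu shfi ebfwn emmo oocu guv hwlaj
Hunk 2: at line 5 remove [ebfwn,emmo,oocu] add [gbf,thdq] -> 9 lines: zaa lqg wpti uhu shfi gbf thdq guv hwlaj
Hunk 3: at line 2 remove [wpti] add [ncbs,nau] -> 10 lines: zaa lqg ncbs nau uhu shfi gbf thdq guv hwlaj
Hunk 4: at line 1 remove [ncbs] add [qebbc,kaiai] -> 11 lines: zaa lqg qebbc kaiai nau uhu shfi gbf thdq guv hwlaj
Hunk 5: at line 5 remove [shfi] add [oqllw] -> 11 lines: zaa lqg qebbc kaiai nau uhu oqllw gbf thdq guv hwlaj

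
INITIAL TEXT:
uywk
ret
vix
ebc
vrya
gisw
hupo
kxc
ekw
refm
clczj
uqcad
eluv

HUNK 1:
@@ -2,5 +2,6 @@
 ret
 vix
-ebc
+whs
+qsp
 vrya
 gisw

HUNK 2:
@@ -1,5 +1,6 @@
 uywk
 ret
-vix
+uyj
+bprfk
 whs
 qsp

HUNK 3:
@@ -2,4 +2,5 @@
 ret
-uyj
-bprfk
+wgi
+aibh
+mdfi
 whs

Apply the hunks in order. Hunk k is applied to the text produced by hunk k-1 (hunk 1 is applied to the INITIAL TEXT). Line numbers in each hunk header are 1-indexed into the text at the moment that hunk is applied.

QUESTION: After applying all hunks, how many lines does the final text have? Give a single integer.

Hunk 1: at line 2 remove [ebc] add [whs,qsp] -> 14 lines: uywk ret vix whs qsp vrya gisw hupo kxc ekw refm clczj uqcad eluv
Hunk 2: at line 1 remove [vix] add [uyj,bprfk] -> 15 lines: uywk ret uyj bprfk whs qsp vrya gisw hupo kxc ekw refm clczj uqcad eluv
Hunk 3: at line 2 remove [uyj,bprfk] add [wgi,aibh,mdfi] -> 16 lines: uywk ret wgi aibh mdfi whs qsp vrya gisw hupo kxc ekw refm clczj uqcad eluv
Final line count: 16

Answer: 16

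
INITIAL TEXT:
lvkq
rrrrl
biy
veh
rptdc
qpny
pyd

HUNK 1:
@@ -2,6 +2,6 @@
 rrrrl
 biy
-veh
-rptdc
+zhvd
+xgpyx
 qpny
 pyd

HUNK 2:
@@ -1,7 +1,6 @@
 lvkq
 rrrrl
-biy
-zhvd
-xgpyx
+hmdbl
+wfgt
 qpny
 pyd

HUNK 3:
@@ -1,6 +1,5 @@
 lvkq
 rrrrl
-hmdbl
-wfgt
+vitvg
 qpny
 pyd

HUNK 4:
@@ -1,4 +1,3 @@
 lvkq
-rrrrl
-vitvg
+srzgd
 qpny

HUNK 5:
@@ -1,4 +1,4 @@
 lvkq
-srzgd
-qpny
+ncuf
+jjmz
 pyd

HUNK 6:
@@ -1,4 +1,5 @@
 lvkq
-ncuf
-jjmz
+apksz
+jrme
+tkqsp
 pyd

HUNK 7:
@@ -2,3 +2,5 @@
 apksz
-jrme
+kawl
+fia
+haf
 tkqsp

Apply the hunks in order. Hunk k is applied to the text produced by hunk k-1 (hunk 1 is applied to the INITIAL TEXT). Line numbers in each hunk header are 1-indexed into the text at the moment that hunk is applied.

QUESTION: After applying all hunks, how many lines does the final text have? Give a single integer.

Hunk 1: at line 2 remove [veh,rptdc] add [zhvd,xgpyx] -> 7 lines: lvkq rrrrl biy zhvd xgpyx qpny pyd
Hunk 2: at line 1 remove [biy,zhvd,xgpyx] add [hmdbl,wfgt] -> 6 lines: lvkq rrrrl hmdbl wfgt qpny pyd
Hunk 3: at line 1 remove [hmdbl,wfgt] add [vitvg] -> 5 lines: lvkq rrrrl vitvg qpny pyd
Hunk 4: at line 1 remove [rrrrl,vitvg] add [srzgd] -> 4 lines: lvkq srzgd qpny pyd
Hunk 5: at line 1 remove [srzgd,qpny] add [ncuf,jjmz] -> 4 lines: lvkq ncuf jjmz pyd
Hunk 6: at line 1 remove [ncuf,jjmz] add [apksz,jrme,tkqsp] -> 5 lines: lvkq apksz jrme tkqsp pyd
Hunk 7: at line 2 remove [jrme] add [kawl,fia,haf] -> 7 lines: lvkq apksz kawl fia haf tkqsp pyd
Final line count: 7

Answer: 7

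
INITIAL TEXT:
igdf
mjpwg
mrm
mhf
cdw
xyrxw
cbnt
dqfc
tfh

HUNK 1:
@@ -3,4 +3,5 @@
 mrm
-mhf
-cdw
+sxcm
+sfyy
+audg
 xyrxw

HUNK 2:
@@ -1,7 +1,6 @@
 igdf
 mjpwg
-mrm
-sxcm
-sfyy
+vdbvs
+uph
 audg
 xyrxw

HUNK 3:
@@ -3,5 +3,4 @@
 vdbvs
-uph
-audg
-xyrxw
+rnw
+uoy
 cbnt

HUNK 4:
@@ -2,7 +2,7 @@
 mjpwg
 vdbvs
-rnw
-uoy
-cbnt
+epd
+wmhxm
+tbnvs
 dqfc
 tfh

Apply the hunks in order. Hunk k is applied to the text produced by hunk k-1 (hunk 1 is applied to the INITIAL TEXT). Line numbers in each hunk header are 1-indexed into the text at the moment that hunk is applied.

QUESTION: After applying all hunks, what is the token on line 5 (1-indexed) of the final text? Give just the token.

Hunk 1: at line 3 remove [mhf,cdw] add [sxcm,sfyy,audg] -> 10 lines: igdf mjpwg mrm sxcm sfyy audg xyrxw cbnt dqfc tfh
Hunk 2: at line 1 remove [mrm,sxcm,sfyy] add [vdbvs,uph] -> 9 lines: igdf mjpwg vdbvs uph audg xyrxw cbnt dqfc tfh
Hunk 3: at line 3 remove [uph,audg,xyrxw] add [rnw,uoy] -> 8 lines: igdf mjpwg vdbvs rnw uoy cbnt dqfc tfh
Hunk 4: at line 2 remove [rnw,uoy,cbnt] add [epd,wmhxm,tbnvs] -> 8 lines: igdf mjpwg vdbvs epd wmhxm tbnvs dqfc tfh
Final line 5: wmhxm

Answer: wmhxm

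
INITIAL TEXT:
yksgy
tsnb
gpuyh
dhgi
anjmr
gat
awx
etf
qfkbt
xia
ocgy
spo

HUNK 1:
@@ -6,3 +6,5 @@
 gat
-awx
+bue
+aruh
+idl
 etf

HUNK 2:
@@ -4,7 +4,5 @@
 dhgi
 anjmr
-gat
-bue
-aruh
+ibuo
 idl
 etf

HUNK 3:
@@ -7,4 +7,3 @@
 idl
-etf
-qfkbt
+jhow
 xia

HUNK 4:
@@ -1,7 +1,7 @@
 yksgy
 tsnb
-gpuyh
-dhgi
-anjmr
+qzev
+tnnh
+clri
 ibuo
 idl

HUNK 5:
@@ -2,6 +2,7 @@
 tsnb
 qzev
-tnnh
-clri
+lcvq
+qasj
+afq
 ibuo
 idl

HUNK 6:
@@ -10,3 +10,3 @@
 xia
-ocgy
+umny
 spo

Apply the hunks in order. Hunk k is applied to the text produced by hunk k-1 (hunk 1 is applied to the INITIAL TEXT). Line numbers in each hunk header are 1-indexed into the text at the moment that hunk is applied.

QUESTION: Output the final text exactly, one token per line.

Hunk 1: at line 6 remove [awx] add [bue,aruh,idl] -> 14 lines: yksgy tsnb gpuyh dhgi anjmr gat bue aruh idl etf qfkbt xia ocgy spo
Hunk 2: at line 4 remove [gat,bue,aruh] add [ibuo] -> 12 lines: yksgy tsnb gpuyh dhgi anjmr ibuo idl etf qfkbt xia ocgy spo
Hunk 3: at line 7 remove [etf,qfkbt] add [jhow] -> 11 lines: yksgy tsnb gpuyh dhgi anjmr ibuo idl jhow xia ocgy spo
Hunk 4: at line 1 remove [gpuyh,dhgi,anjmr] add [qzev,tnnh,clri] -> 11 lines: yksgy tsnb qzev tnnh clri ibuo idl jhow xia ocgy spo
Hunk 5: at line 2 remove [tnnh,clri] add [lcvq,qasj,afq] -> 12 lines: yksgy tsnb qzev lcvq qasj afq ibuo idl jhow xia ocgy spo
Hunk 6: at line 10 remove [ocgy] add [umny] -> 12 lines: yksgy tsnb qzev lcvq qasj afq ibuo idl jhow xia umny spo

Answer: yksgy
tsnb
qzev
lcvq
qasj
afq
ibuo
idl
jhow
xia
umny
spo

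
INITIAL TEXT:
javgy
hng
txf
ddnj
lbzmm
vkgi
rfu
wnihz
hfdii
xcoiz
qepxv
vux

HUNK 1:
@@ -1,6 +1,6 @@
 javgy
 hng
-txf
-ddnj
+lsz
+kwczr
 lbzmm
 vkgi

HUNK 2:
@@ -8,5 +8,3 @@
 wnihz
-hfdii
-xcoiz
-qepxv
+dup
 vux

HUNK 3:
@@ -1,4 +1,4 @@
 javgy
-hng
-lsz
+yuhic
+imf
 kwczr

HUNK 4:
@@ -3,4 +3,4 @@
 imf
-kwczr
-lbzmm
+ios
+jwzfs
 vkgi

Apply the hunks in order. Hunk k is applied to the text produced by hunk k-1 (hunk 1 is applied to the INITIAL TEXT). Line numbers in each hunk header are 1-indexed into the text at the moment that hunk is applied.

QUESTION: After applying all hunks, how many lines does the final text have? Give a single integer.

Hunk 1: at line 1 remove [txf,ddnj] add [lsz,kwczr] -> 12 lines: javgy hng lsz kwczr lbzmm vkgi rfu wnihz hfdii xcoiz qepxv vux
Hunk 2: at line 8 remove [hfdii,xcoiz,qepxv] add [dup] -> 10 lines: javgy hng lsz kwczr lbzmm vkgi rfu wnihz dup vux
Hunk 3: at line 1 remove [hng,lsz] add [yuhic,imf] -> 10 lines: javgy yuhic imf kwczr lbzmm vkgi rfu wnihz dup vux
Hunk 4: at line 3 remove [kwczr,lbzmm] add [ios,jwzfs] -> 10 lines: javgy yuhic imf ios jwzfs vkgi rfu wnihz dup vux
Final line count: 10

Answer: 10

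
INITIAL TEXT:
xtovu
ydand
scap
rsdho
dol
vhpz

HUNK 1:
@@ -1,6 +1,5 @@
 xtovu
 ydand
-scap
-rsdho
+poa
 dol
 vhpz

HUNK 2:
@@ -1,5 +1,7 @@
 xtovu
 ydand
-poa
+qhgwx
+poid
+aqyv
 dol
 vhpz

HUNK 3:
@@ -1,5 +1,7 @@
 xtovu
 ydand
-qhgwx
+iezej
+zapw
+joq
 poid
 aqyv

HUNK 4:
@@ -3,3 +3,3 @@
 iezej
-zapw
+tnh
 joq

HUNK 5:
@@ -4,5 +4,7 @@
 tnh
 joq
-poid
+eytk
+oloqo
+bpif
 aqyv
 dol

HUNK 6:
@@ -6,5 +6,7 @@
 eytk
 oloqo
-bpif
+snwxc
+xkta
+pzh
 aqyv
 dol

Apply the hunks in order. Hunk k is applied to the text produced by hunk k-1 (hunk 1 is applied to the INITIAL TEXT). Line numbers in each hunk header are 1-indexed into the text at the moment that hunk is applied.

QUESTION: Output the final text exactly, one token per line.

Hunk 1: at line 1 remove [scap,rsdho] add [poa] -> 5 lines: xtovu ydand poa dol vhpz
Hunk 2: at line 1 remove [poa] add [qhgwx,poid,aqyv] -> 7 lines: xtovu ydand qhgwx poid aqyv dol vhpz
Hunk 3: at line 1 remove [qhgwx] add [iezej,zapw,joq] -> 9 lines: xtovu ydand iezej zapw joq poid aqyv dol vhpz
Hunk 4: at line 3 remove [zapw] add [tnh] -> 9 lines: xtovu ydand iezej tnh joq poid aqyv dol vhpz
Hunk 5: at line 4 remove [poid] add [eytk,oloqo,bpif] -> 11 lines: xtovu ydand iezej tnh joq eytk oloqo bpif aqyv dol vhpz
Hunk 6: at line 6 remove [bpif] add [snwxc,xkta,pzh] -> 13 lines: xtovu ydand iezej tnh joq eytk oloqo snwxc xkta pzh aqyv dol vhpz

Answer: xtovu
ydand
iezej
tnh
joq
eytk
oloqo
snwxc
xkta
pzh
aqyv
dol
vhpz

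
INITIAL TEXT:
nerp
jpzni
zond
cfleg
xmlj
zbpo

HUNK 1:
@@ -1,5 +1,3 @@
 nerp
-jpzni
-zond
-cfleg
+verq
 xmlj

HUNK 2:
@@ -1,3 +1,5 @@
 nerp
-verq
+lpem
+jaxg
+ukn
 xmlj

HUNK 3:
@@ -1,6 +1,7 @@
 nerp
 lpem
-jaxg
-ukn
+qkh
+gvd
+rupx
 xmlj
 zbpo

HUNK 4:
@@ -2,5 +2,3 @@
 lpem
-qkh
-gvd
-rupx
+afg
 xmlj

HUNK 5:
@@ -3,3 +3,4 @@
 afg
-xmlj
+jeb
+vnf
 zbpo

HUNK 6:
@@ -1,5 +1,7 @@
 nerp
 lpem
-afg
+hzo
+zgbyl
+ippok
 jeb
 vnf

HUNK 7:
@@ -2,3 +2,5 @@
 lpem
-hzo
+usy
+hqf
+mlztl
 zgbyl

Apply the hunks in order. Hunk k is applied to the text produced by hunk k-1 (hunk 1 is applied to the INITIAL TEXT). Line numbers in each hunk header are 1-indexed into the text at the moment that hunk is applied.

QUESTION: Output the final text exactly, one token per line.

Answer: nerp
lpem
usy
hqf
mlztl
zgbyl
ippok
jeb
vnf
zbpo

Derivation:
Hunk 1: at line 1 remove [jpzni,zond,cfleg] add [verq] -> 4 lines: nerp verq xmlj zbpo
Hunk 2: at line 1 remove [verq] add [lpem,jaxg,ukn] -> 6 lines: nerp lpem jaxg ukn xmlj zbpo
Hunk 3: at line 1 remove [jaxg,ukn] add [qkh,gvd,rupx] -> 7 lines: nerp lpem qkh gvd rupx xmlj zbpo
Hunk 4: at line 2 remove [qkh,gvd,rupx] add [afg] -> 5 lines: nerp lpem afg xmlj zbpo
Hunk 5: at line 3 remove [xmlj] add [jeb,vnf] -> 6 lines: nerp lpem afg jeb vnf zbpo
Hunk 6: at line 1 remove [afg] add [hzo,zgbyl,ippok] -> 8 lines: nerp lpem hzo zgbyl ippok jeb vnf zbpo
Hunk 7: at line 2 remove [hzo] add [usy,hqf,mlztl] -> 10 lines: nerp lpem usy hqf mlztl zgbyl ippok jeb vnf zbpo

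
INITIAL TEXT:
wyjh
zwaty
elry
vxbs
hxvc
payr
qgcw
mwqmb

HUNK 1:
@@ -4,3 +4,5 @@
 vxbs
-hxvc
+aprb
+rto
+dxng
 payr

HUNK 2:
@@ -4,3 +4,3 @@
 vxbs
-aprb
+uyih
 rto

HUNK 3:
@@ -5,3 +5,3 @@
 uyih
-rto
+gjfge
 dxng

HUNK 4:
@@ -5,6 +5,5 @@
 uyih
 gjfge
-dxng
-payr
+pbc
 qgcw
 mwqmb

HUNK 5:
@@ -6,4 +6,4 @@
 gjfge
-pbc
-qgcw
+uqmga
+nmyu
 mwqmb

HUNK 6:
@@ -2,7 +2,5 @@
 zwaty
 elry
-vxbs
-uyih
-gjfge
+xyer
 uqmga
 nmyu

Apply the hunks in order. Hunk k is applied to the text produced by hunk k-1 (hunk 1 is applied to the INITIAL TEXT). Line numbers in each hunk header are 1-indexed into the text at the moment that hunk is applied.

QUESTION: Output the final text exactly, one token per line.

Hunk 1: at line 4 remove [hxvc] add [aprb,rto,dxng] -> 10 lines: wyjh zwaty elry vxbs aprb rto dxng payr qgcw mwqmb
Hunk 2: at line 4 remove [aprb] add [uyih] -> 10 lines: wyjh zwaty elry vxbs uyih rto dxng payr qgcw mwqmb
Hunk 3: at line 5 remove [rto] add [gjfge] -> 10 lines: wyjh zwaty elry vxbs uyih gjfge dxng payr qgcw mwqmb
Hunk 4: at line 5 remove [dxng,payr] add [pbc] -> 9 lines: wyjh zwaty elry vxbs uyih gjfge pbc qgcw mwqmb
Hunk 5: at line 6 remove [pbc,qgcw] add [uqmga,nmyu] -> 9 lines: wyjh zwaty elry vxbs uyih gjfge uqmga nmyu mwqmb
Hunk 6: at line 2 remove [vxbs,uyih,gjfge] add [xyer] -> 7 lines: wyjh zwaty elry xyer uqmga nmyu mwqmb

Answer: wyjh
zwaty
elry
xyer
uqmga
nmyu
mwqmb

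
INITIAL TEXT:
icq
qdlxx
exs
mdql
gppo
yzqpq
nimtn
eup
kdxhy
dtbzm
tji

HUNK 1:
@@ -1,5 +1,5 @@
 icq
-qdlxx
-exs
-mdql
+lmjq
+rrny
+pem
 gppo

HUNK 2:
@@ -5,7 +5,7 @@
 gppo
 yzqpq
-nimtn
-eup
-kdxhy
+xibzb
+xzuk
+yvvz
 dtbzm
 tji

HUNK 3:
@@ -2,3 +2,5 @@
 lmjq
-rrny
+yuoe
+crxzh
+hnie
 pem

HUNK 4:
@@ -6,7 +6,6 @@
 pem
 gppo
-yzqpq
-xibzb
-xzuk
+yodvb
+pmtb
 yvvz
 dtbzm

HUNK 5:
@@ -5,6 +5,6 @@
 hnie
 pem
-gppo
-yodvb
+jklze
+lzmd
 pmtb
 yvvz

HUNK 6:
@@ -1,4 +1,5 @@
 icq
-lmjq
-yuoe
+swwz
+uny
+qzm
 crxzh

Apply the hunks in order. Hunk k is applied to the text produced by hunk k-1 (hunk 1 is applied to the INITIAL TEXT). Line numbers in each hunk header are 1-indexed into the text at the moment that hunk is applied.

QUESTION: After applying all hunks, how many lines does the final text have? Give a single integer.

Hunk 1: at line 1 remove [qdlxx,exs,mdql] add [lmjq,rrny,pem] -> 11 lines: icq lmjq rrny pem gppo yzqpq nimtn eup kdxhy dtbzm tji
Hunk 2: at line 5 remove [nimtn,eup,kdxhy] add [xibzb,xzuk,yvvz] -> 11 lines: icq lmjq rrny pem gppo yzqpq xibzb xzuk yvvz dtbzm tji
Hunk 3: at line 2 remove [rrny] add [yuoe,crxzh,hnie] -> 13 lines: icq lmjq yuoe crxzh hnie pem gppo yzqpq xibzb xzuk yvvz dtbzm tji
Hunk 4: at line 6 remove [yzqpq,xibzb,xzuk] add [yodvb,pmtb] -> 12 lines: icq lmjq yuoe crxzh hnie pem gppo yodvb pmtb yvvz dtbzm tji
Hunk 5: at line 5 remove [gppo,yodvb] add [jklze,lzmd] -> 12 lines: icq lmjq yuoe crxzh hnie pem jklze lzmd pmtb yvvz dtbzm tji
Hunk 6: at line 1 remove [lmjq,yuoe] add [swwz,uny,qzm] -> 13 lines: icq swwz uny qzm crxzh hnie pem jklze lzmd pmtb yvvz dtbzm tji
Final line count: 13

Answer: 13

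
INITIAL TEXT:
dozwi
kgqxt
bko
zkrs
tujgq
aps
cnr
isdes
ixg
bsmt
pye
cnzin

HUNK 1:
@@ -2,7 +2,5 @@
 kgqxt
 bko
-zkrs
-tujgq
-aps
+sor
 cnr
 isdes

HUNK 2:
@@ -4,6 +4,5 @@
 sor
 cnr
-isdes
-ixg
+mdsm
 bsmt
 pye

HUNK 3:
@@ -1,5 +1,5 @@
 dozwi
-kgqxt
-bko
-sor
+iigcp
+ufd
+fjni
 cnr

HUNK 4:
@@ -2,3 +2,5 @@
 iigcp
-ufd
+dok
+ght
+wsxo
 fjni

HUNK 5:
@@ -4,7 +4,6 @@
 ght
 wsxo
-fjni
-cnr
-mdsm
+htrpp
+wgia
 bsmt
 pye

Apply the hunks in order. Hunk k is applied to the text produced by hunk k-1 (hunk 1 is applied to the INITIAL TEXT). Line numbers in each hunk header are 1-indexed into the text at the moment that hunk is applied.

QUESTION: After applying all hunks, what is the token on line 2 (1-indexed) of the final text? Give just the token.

Answer: iigcp

Derivation:
Hunk 1: at line 2 remove [zkrs,tujgq,aps] add [sor] -> 10 lines: dozwi kgqxt bko sor cnr isdes ixg bsmt pye cnzin
Hunk 2: at line 4 remove [isdes,ixg] add [mdsm] -> 9 lines: dozwi kgqxt bko sor cnr mdsm bsmt pye cnzin
Hunk 3: at line 1 remove [kgqxt,bko,sor] add [iigcp,ufd,fjni] -> 9 lines: dozwi iigcp ufd fjni cnr mdsm bsmt pye cnzin
Hunk 4: at line 2 remove [ufd] add [dok,ght,wsxo] -> 11 lines: dozwi iigcp dok ght wsxo fjni cnr mdsm bsmt pye cnzin
Hunk 5: at line 4 remove [fjni,cnr,mdsm] add [htrpp,wgia] -> 10 lines: dozwi iigcp dok ght wsxo htrpp wgia bsmt pye cnzin
Final line 2: iigcp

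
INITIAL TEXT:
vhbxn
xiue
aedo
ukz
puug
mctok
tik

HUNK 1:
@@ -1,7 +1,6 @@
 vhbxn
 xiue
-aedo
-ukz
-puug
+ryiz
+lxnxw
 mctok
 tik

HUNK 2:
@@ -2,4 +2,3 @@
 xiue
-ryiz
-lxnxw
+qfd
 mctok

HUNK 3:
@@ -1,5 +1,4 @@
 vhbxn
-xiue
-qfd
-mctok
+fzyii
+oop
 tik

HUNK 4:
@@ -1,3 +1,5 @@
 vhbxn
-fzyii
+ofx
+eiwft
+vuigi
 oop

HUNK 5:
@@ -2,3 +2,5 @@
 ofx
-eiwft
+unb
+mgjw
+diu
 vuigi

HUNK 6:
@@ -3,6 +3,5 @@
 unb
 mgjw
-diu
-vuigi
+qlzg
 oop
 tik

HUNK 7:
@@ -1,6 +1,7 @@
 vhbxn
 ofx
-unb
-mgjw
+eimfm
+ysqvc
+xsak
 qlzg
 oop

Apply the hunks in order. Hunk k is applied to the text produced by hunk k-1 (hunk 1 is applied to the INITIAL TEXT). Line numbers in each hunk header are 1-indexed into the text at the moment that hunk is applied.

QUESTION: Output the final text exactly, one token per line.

Hunk 1: at line 1 remove [aedo,ukz,puug] add [ryiz,lxnxw] -> 6 lines: vhbxn xiue ryiz lxnxw mctok tik
Hunk 2: at line 2 remove [ryiz,lxnxw] add [qfd] -> 5 lines: vhbxn xiue qfd mctok tik
Hunk 3: at line 1 remove [xiue,qfd,mctok] add [fzyii,oop] -> 4 lines: vhbxn fzyii oop tik
Hunk 4: at line 1 remove [fzyii] add [ofx,eiwft,vuigi] -> 6 lines: vhbxn ofx eiwft vuigi oop tik
Hunk 5: at line 2 remove [eiwft] add [unb,mgjw,diu] -> 8 lines: vhbxn ofx unb mgjw diu vuigi oop tik
Hunk 6: at line 3 remove [diu,vuigi] add [qlzg] -> 7 lines: vhbxn ofx unb mgjw qlzg oop tik
Hunk 7: at line 1 remove [unb,mgjw] add [eimfm,ysqvc,xsak] -> 8 lines: vhbxn ofx eimfm ysqvc xsak qlzg oop tik

Answer: vhbxn
ofx
eimfm
ysqvc
xsak
qlzg
oop
tik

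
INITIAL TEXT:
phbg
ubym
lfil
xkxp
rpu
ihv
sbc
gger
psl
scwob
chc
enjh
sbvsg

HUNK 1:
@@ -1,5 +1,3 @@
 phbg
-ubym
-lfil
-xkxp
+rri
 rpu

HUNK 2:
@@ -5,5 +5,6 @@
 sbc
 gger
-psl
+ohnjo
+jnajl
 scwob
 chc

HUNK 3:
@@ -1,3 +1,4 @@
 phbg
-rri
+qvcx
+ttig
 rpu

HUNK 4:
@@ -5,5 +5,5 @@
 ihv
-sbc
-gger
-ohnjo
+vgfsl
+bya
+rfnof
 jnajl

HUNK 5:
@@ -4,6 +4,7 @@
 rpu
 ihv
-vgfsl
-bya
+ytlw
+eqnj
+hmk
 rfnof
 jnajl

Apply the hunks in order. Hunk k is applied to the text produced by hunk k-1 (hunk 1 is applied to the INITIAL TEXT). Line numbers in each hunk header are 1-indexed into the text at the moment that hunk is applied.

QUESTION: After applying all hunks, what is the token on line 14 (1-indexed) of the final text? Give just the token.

Answer: sbvsg

Derivation:
Hunk 1: at line 1 remove [ubym,lfil,xkxp] add [rri] -> 11 lines: phbg rri rpu ihv sbc gger psl scwob chc enjh sbvsg
Hunk 2: at line 5 remove [psl] add [ohnjo,jnajl] -> 12 lines: phbg rri rpu ihv sbc gger ohnjo jnajl scwob chc enjh sbvsg
Hunk 3: at line 1 remove [rri] add [qvcx,ttig] -> 13 lines: phbg qvcx ttig rpu ihv sbc gger ohnjo jnajl scwob chc enjh sbvsg
Hunk 4: at line 5 remove [sbc,gger,ohnjo] add [vgfsl,bya,rfnof] -> 13 lines: phbg qvcx ttig rpu ihv vgfsl bya rfnof jnajl scwob chc enjh sbvsg
Hunk 5: at line 4 remove [vgfsl,bya] add [ytlw,eqnj,hmk] -> 14 lines: phbg qvcx ttig rpu ihv ytlw eqnj hmk rfnof jnajl scwob chc enjh sbvsg
Final line 14: sbvsg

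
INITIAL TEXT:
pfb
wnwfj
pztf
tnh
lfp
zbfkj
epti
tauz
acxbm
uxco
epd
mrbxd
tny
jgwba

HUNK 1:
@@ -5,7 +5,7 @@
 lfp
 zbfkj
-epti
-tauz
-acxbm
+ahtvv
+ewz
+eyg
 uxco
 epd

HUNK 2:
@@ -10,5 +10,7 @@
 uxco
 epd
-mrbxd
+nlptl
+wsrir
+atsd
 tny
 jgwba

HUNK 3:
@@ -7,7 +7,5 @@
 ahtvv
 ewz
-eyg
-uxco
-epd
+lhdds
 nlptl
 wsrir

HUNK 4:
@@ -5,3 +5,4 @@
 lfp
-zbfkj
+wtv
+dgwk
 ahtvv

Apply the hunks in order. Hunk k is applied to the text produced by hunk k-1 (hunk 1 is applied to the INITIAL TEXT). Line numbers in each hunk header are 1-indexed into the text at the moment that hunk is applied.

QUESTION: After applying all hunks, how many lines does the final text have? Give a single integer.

Answer: 15

Derivation:
Hunk 1: at line 5 remove [epti,tauz,acxbm] add [ahtvv,ewz,eyg] -> 14 lines: pfb wnwfj pztf tnh lfp zbfkj ahtvv ewz eyg uxco epd mrbxd tny jgwba
Hunk 2: at line 10 remove [mrbxd] add [nlptl,wsrir,atsd] -> 16 lines: pfb wnwfj pztf tnh lfp zbfkj ahtvv ewz eyg uxco epd nlptl wsrir atsd tny jgwba
Hunk 3: at line 7 remove [eyg,uxco,epd] add [lhdds] -> 14 lines: pfb wnwfj pztf tnh lfp zbfkj ahtvv ewz lhdds nlptl wsrir atsd tny jgwba
Hunk 4: at line 5 remove [zbfkj] add [wtv,dgwk] -> 15 lines: pfb wnwfj pztf tnh lfp wtv dgwk ahtvv ewz lhdds nlptl wsrir atsd tny jgwba
Final line count: 15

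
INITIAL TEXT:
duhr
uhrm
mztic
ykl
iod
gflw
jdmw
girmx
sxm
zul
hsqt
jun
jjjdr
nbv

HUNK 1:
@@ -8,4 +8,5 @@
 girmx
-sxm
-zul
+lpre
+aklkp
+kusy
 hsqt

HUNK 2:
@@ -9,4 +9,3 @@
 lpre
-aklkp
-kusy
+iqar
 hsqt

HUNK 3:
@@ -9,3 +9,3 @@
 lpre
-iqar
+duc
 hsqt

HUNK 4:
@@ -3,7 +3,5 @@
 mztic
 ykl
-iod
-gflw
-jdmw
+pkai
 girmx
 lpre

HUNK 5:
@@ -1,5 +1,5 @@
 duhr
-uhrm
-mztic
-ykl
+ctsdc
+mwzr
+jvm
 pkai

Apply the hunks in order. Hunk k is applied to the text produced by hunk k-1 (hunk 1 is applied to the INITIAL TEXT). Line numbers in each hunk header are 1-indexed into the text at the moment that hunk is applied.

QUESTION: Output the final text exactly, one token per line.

Answer: duhr
ctsdc
mwzr
jvm
pkai
girmx
lpre
duc
hsqt
jun
jjjdr
nbv

Derivation:
Hunk 1: at line 8 remove [sxm,zul] add [lpre,aklkp,kusy] -> 15 lines: duhr uhrm mztic ykl iod gflw jdmw girmx lpre aklkp kusy hsqt jun jjjdr nbv
Hunk 2: at line 9 remove [aklkp,kusy] add [iqar] -> 14 lines: duhr uhrm mztic ykl iod gflw jdmw girmx lpre iqar hsqt jun jjjdr nbv
Hunk 3: at line 9 remove [iqar] add [duc] -> 14 lines: duhr uhrm mztic ykl iod gflw jdmw girmx lpre duc hsqt jun jjjdr nbv
Hunk 4: at line 3 remove [iod,gflw,jdmw] add [pkai] -> 12 lines: duhr uhrm mztic ykl pkai girmx lpre duc hsqt jun jjjdr nbv
Hunk 5: at line 1 remove [uhrm,mztic,ykl] add [ctsdc,mwzr,jvm] -> 12 lines: duhr ctsdc mwzr jvm pkai girmx lpre duc hsqt jun jjjdr nbv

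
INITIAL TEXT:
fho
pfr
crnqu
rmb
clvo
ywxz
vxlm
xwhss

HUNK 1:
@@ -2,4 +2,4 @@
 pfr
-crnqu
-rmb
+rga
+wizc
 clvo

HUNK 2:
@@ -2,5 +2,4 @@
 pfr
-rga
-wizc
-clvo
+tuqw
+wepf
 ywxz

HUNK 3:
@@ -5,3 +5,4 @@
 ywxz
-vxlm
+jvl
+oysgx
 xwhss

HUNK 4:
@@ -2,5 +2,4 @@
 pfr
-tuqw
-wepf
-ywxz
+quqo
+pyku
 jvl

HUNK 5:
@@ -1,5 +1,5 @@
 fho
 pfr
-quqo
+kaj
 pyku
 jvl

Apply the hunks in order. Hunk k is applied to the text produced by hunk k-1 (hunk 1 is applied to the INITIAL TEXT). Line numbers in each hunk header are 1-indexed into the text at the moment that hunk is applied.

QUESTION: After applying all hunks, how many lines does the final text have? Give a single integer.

Answer: 7

Derivation:
Hunk 1: at line 2 remove [crnqu,rmb] add [rga,wizc] -> 8 lines: fho pfr rga wizc clvo ywxz vxlm xwhss
Hunk 2: at line 2 remove [rga,wizc,clvo] add [tuqw,wepf] -> 7 lines: fho pfr tuqw wepf ywxz vxlm xwhss
Hunk 3: at line 5 remove [vxlm] add [jvl,oysgx] -> 8 lines: fho pfr tuqw wepf ywxz jvl oysgx xwhss
Hunk 4: at line 2 remove [tuqw,wepf,ywxz] add [quqo,pyku] -> 7 lines: fho pfr quqo pyku jvl oysgx xwhss
Hunk 5: at line 1 remove [quqo] add [kaj] -> 7 lines: fho pfr kaj pyku jvl oysgx xwhss
Final line count: 7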